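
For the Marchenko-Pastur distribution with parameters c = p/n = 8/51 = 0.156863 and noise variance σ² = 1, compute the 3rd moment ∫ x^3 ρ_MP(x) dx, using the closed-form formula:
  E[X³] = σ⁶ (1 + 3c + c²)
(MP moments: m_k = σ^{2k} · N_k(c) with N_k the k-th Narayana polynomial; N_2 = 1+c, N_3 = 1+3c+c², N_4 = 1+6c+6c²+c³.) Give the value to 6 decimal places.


E[X³] = σ⁶ (1 + 3c + c²) (third MP moment). With σ² = 1 (so σ⁶ = 1) and c = 8/51 = 0.156863: E[X³] = 1 · (1 + 3·0.156863 + (0.156863)²) = 1 · 1.495194.

So E[X^3] = 1.495194.


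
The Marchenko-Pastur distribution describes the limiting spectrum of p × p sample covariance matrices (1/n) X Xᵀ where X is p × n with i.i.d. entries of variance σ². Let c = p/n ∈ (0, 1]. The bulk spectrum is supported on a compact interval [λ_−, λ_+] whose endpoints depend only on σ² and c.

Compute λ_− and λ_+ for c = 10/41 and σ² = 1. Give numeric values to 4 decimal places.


c = 10/41 = 0.243902; √c = 0.493865.
λ_− = σ² (1 − √c)² = 1 · (1 − 0.493865)² = 1 · (0.506135)² = 0.256173.
λ_+ = σ² (1 + √c)² = 1 · (1 + 0.493865)² = 1 · (1.493865)² = 2.231632.

Rounded to 4 decimal places: λ_− ≈ 0.2562, λ_+ ≈ 2.2316.


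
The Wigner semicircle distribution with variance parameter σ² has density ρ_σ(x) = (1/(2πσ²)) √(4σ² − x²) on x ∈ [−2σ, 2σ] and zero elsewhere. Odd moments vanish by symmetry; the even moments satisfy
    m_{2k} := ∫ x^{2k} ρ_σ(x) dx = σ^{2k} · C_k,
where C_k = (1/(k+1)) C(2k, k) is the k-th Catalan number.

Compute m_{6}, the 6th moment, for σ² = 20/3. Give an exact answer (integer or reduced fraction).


By the scaled semicircle moment identity, m_{2k} = σ^{2k} · C_k with k = 3.
C_3 = (1/(k+1)) · C(2k, k) = (1/4) · C(6, 3) = (1/4) · 20 = 5.
σ^{2k} = (σ²)^k = (20/3)^3 = 8000/27.

Therefore m_{6} = σ^{6} · C_3 = (8000/27) · 5 = 40000/27.


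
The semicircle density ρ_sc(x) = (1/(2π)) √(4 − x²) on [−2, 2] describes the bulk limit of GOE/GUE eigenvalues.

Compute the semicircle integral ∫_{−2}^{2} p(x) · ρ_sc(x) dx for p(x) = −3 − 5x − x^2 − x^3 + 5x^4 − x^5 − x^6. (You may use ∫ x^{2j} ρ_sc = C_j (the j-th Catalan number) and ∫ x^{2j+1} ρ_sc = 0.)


Write p(x) = Σ a_i x^i, split into monomials and integrate each against ρ_sc separately.
Using ∫ x^{2j} ρ_sc = C_j = (1/(j+1)) C(2j, j) (Catalan numbers) and ∫ x^{2j+1} ρ_sc = 0 (odd monomials vanish by symmetry):
  i = 0 (even): a_0 · C_{0} = -3 · 1 = -3
  i = 1 (odd): ∫ x^1 ρ_sc = 0 (vanishes)
  i = 2 (even): a_2 · C_{1} = -1 · 1 = -1
  i = 3 (odd): ∫ x^3 ρ_sc = 0 (vanishes)
  i = 4 (even): a_4 · C_{2} = 5 · 2 = 10
  i = 5 (odd): ∫ x^5 ρ_sc = 0 (vanishes)
  i = 6 (even): a_6 · C_{3} = -1 · 5 = -5

Summing the contributions: ∫_{−2}^{2} p(x) ρ_sc(x) dx = (-3) + (-1) + 10 + (-5) = 1.


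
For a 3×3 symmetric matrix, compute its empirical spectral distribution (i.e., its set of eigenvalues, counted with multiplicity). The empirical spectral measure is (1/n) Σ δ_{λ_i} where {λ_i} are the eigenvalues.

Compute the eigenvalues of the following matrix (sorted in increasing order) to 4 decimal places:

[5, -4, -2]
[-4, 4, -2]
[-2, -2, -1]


Since M is real symmetric, all three eigenvalues are real; they are the roots of det(λI − M) = λ³ − (tr M) λ² + s λ − det M, where s is the sum of the principal 2×2 minors.
tr M = 5 + 4 + (-1) = 8.
s = (5·4 − (-4)²) + (5·(-1) − (-2)²) + (4·(-1) − (-2)²) = 4 + (-9) + (-8) = -13.
det M (expand along row 1) = 5·(-8) − (-4)·0 + (-2)·16 = -72.
Characteristic polynomial: λ³ − 8λ² − 13λ + 72 = 0.
Substitute λ = y + (tr M)/3 = y + 2.666667 to remove the quadratic term: y³ + p·y + q = 0 with p = s − (tr M)²/3 = -34.333333 and q = −2(tr M)³/27 + (tr M)·s/3 − det M = -0.592593.
Three real roots ⇒ use the trigonometric (Viète) form: r = 2√(−p/3) = 6.765928, φ = arccos(3q/(p·r)) = arccos(0.007653) = 1.563143 rad.
y_k = r·cos(φ/3 − 2πk/3) for k = 0, 1, 2 gives y = 5.868076, -0.017260, -5.850816.
λ_k = y_k + 2.666667 gives λ = 8.5347, 2.6494, -3.1841 (check: the sum is 8.0000 = tr M).

Eigenvalues sorted in increasing order: [-3.1841, 2.6494, 8.5347].


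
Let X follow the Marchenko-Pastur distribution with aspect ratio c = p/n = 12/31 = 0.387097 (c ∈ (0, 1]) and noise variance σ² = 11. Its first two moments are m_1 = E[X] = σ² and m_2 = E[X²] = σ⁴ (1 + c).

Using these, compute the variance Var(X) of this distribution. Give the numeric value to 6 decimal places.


m_1 = E[X] = σ² = 11, so m_1² = 121.
m_2 = E[X²] = σ⁴ (1 + c) = 121 · (1 + 0.387097) = 121 · 1.387097 = 167.838710.
(Note m_2 − m_1² simplifies to c · σ⁴ = 0.387097 · 121.)

Var(X) = m_2 − m_1² = 167.838710 − 121 = 46.838710.


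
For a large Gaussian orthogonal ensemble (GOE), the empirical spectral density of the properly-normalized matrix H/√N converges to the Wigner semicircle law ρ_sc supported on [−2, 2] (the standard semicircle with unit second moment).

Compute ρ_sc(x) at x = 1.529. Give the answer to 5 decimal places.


ρ_sc(x) = (1/(2π)) √(4 − x²). With x = 1.529:
  4 − x² = 4 − (1.529)² = 4 − 2.337841 = 1.662159.
  √(4 − x²) = 1.289247.
  1/(2π) = 0.159155.
  ρ_sc(1.529) = 0.159155 · 1.289247 = 0.205190.

Rounded to 5 decimal places: ρ_sc(1.529) ≈ 0.20519.


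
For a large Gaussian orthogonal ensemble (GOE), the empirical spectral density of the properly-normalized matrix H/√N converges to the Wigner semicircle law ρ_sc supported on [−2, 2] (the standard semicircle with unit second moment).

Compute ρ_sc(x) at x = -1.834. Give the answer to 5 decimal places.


ρ_sc(x) = (1/(2π)) √(4 − x²). With x = -1.834:
  4 − x² = 4 − (-1.834)² = 4 − 3.363556 = 0.636444.
  √(4 − x²) = 0.797774.
  1/(2π) = 0.159155.
  ρ_sc(-1.834) = 0.159155 · 0.797774 = 0.126970.

Rounded to 5 decimal places: ρ_sc(-1.834) ≈ 0.12697.


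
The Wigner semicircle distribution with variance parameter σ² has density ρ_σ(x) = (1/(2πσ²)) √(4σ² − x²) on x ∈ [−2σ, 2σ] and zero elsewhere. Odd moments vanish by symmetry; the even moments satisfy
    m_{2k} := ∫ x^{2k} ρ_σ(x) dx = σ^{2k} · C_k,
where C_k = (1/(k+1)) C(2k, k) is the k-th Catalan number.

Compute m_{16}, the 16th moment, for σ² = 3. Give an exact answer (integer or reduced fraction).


By the scaled semicircle moment identity, m_{2k} = σ^{2k} · C_k with k = 8.
C_8 = (1/(k+1)) · C(2k, k) = (1/9) · C(16, 8) = (1/9) · 12870 = 1430.
σ^{2k} = (σ²)^k = (3)^8 = 6561.

Therefore m_{16} = σ^{16} · C_8 = 6561 · 1430 = 9382230.


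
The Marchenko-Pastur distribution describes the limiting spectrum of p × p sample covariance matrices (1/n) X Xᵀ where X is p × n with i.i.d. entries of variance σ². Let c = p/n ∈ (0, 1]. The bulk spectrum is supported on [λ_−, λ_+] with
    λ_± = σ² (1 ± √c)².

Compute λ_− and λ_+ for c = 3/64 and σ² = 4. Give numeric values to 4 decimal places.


c = 3/64 = 0.046875; √c = 0.216506.
λ_− = σ² (1 − √c)² = 4 · (1 − 0.216506)² = 4 · (0.783494)² = 2.455449.
λ_+ = σ² (1 + √c)² = 4 · (1 + 0.216506)² = 4 · (1.216506)² = 5.919551.

Rounded to 4 decimal places: λ_− ≈ 2.4554, λ_+ ≈ 5.9196.


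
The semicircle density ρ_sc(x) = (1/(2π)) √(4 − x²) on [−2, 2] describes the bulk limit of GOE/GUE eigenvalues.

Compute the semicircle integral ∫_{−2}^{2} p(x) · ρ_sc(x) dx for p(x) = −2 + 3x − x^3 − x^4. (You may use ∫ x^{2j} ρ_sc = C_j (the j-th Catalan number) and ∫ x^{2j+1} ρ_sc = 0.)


Write p(x) = Σ a_i x^i, split into monomials and integrate each against ρ_sc separately.
Using ∫ x^{2j} ρ_sc = C_j = (1/(j+1)) C(2j, j) (Catalan numbers) and ∫ x^{2j+1} ρ_sc = 0 (odd monomials vanish by symmetry):
  i = 0 (even): a_0 · C_{0} = -2 · 1 = -2
  i = 1 (odd): ∫ x^1 ρ_sc = 0 (vanishes)
  i = 3 (odd): ∫ x^3 ρ_sc = 0 (vanishes)
  i = 4 (even): a_4 · C_{2} = -1 · 2 = -2

Summing the contributions: ∫_{−2}^{2} p(x) ρ_sc(x) dx = (-2) + (-2) = -4.


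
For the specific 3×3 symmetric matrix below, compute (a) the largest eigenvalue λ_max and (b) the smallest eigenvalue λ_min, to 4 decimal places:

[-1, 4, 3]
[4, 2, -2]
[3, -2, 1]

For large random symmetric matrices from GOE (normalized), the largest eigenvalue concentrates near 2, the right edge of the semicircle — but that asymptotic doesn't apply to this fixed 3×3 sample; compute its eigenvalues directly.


Since M is real symmetric, all three eigenvalues are real; they are the roots of det(λI − M) = λ³ − (tr M) λ² + s λ − det M, where s is the sum of the principal 2×2 minors.
tr M = -1 + 2 + 1 = 2.
s = ((-1)·2 − 4²) + ((-1)·1 − 3²) + (2·1 − (-2)²) = -18 + (-10) + (-2) = -30.
det M (expand along row 1) = (-1)·(-2) − 4·10 + 3·(-14) = -80.
Characteristic polynomial: λ³ − 2λ² − 30λ + 80 = 0.
Substitute λ = y + (tr M)/3 = y + 0.666667 to remove the quadratic term: y³ + p·y + q = 0 with p = s − (tr M)²/3 = -31.333333 and q = −2(tr M)³/27 + (tr M)·s/3 − det M = 59.407407.
Three real roots ⇒ use the trigonometric (Viète) form: r = 2√(−p/3) = 6.463573, φ = arccos(3q/(p·r)) = arccos(-0.880000) = 2.646658 rad.
y_k = r·cos(φ/3 − 2πk/3) for k = 0, 1, 2 gives y = 4.107206, 2.268604, -6.375810.
λ_k = y_k + 0.666667 gives λ = 4.7739, 2.9353, -5.7091 (check: the sum is 2.0000 = tr M).

Hence λ_max = 4.7739 and λ_min = -5.7091.


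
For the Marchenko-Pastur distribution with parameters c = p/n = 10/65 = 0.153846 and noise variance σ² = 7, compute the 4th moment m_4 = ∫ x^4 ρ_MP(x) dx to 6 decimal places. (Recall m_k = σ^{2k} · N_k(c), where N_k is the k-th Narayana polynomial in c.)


E[X⁴] = σ⁸ (1 + 6c + 6c² + c³) (fourth MP moment). With σ² = 7 (so σ⁸ = 2401) and c = 10/65 = 0.153846: E[X⁴] = 2401 · (1 + 6·0.153846 + 6·(0.153846)² + (0.153846)³) = 2401 · 2.068730.

So E[X^4] = 4967.020938.


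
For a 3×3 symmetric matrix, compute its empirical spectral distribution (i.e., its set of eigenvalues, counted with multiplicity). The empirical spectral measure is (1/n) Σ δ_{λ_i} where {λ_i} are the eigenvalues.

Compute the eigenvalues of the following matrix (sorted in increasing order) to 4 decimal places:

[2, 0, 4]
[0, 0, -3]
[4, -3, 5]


Since M is real symmetric, all three eigenvalues are real; they are the roots of det(λI − M) = λ³ − (tr M) λ² + s λ − det M, where s is the sum of the principal 2×2 minors.
tr M = 2 + 0 + 5 = 7.
s = (2·0 − 0²) + (2·5 − 4²) + (0·5 − (-3)²) = 0 + (-6) + (-9) = -15.
det M (expand along row 1) = 2·(-9) − 0·12 + 4·0 = -18.
Characteristic polynomial: λ³ − 7λ² − 15λ + 18 = 0.
Substitute λ = y + (tr M)/3 = y + 2.333333 to remove the quadratic term: y³ + p·y + q = 0 with p = s − (tr M)²/3 = -31.333333 and q = −2(tr M)³/27 + (tr M)·s/3 − det M = -42.407407.
Three real roots ⇒ use the trigonometric (Viète) form: r = 2√(−p/3) = 6.463573, φ = arccos(3q/(p·r)) = arccos(0.628179) = 0.891585 rad.
y_k = r·cos(φ/3 − 2πk/3) for k = 0, 1, 2 gives y = 6.180221, -1.450907, -4.729314.
λ_k = y_k + 2.333333 gives λ = 8.5136, 0.8824, -2.3960 (check: the sum is 7.0000 = tr M).

Eigenvalues sorted in increasing order: [-2.3960, 0.8824, 8.5136].


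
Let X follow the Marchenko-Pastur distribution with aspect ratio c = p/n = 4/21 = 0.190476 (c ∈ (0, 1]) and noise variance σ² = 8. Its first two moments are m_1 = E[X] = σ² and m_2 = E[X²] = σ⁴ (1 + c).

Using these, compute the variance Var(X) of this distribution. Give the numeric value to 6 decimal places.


m_1 = E[X] = σ² = 8, so m_1² = 64.
m_2 = E[X²] = σ⁴ (1 + c) = 64 · (1 + 0.190476) = 64 · 1.190476 = 76.190476.
(Note m_2 − m_1² simplifies to c · σ⁴ = 0.190476 · 64.)

Var(X) = m_2 − m_1² = 76.190476 − 64 = 12.190476.


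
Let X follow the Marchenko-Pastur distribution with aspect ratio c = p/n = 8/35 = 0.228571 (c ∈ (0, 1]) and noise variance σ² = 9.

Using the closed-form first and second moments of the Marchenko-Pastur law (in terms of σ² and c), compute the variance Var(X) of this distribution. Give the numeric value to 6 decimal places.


Recall the MP moments m_1 = E[X] = σ² and m_2 = E[X²] = σ⁴ (1 + c).
m_1 = E[X] = σ² = 9, so m_1² = 81.
m_2 = E[X²] = σ⁴ (1 + c) = 81 · (1 + 0.228571) = 81 · 1.228571 = 99.514286.
(Note m_2 − m_1² simplifies to c · σ⁴ = 0.228571 · 81.)

Var(X) = m_2 − m_1² = 99.514286 − 81 = 18.514286.


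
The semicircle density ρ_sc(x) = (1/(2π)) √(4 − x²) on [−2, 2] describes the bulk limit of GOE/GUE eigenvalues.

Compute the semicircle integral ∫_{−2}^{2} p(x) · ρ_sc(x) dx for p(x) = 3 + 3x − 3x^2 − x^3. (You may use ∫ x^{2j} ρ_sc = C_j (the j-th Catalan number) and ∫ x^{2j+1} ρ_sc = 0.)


Write p(x) = Σ a_i x^i, split into monomials and integrate each against ρ_sc separately.
Using ∫ x^{2j} ρ_sc = C_j = (1/(j+1)) C(2j, j) (Catalan numbers) and ∫ x^{2j+1} ρ_sc = 0 (odd monomials vanish by symmetry):
  i = 0 (even): a_0 · C_{0} = 3 · 1 = 3
  i = 1 (odd): ∫ x^1 ρ_sc = 0 (vanishes)
  i = 2 (even): a_2 · C_{1} = -3 · 1 = -3
  i = 3 (odd): ∫ x^3 ρ_sc = 0 (vanishes)

Summing the contributions: ∫_{−2}^{2} p(x) ρ_sc(x) dx = 3 + (-3) = 0.


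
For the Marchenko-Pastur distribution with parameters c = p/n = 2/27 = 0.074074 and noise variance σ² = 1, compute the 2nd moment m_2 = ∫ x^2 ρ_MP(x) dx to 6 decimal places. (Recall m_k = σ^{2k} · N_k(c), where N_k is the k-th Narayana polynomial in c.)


E[X²] = σ⁴ (1 + c) (second MP moment). With σ² = 1 (so σ⁴ = 1) and c = 2/27 = 0.074074: E[X²] = 1 · (1 + 0.074074) = 1 · 1.074074.

So E[X^2] = 1.074074.


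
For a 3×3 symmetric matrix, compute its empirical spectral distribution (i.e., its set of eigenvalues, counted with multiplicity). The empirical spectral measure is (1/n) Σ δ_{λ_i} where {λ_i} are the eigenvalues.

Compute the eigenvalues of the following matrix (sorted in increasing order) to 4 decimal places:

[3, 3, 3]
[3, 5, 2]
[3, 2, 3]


Since M is real symmetric, all three eigenvalues are real; they are the roots of det(λI − M) = λ³ − (tr M) λ² + s λ − det M, where s is the sum of the principal 2×2 minors.
tr M = 3 + 5 + 3 = 11.
s = (3·5 − 3²) + (3·3 − 3²) + (5·3 − 2²) = 6 + 0 + 11 = 17.
det M (expand along row 1) = 3·11 − 3·3 + 3·(-9) = -3.
Characteristic polynomial: λ³ − 11λ² + 17λ + 3 = 0.
Substitute λ = y + (tr M)/3 = y + 3.666667 to remove the quadratic term: y³ + p·y + q = 0 with p = s − (tr M)²/3 = -23.333333 and q = −2(tr M)³/27 + (tr M)·s/3 − det M = -33.259259.
Three real roots ⇒ use the trigonometric (Viète) form: r = 2√(−p/3) = 5.577734, φ = arccos(3q/(p·r)) = arccos(0.766654) = 0.697183 rad.
y_k = r·cos(φ/3 − 2πk/3) for k = 0, 1, 2 gives y = 5.427791, -1.601401, -3.826390.
λ_k = y_k + 3.666667 gives λ = 9.0945, 2.0653, -0.1597 (check: the sum is 11.0000 = tr M).

Eigenvalues sorted in increasing order: [-0.1597, 2.0653, 9.0945].


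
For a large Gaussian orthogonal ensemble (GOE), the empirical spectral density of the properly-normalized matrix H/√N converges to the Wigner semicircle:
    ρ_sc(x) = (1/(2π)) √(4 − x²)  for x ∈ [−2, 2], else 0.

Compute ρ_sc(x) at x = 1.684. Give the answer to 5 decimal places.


ρ_sc(x) = (1/(2π)) √(4 − x²). With x = 1.684:
  4 − x² = 4 − (1.684)² = 4 − 2.835856 = 1.164144.
  √(4 − x²) = 1.078955.
  1/(2π) = 0.159155.
  ρ_sc(1.684) = 0.159155 · 1.078955 = 0.171721.

Rounded to 5 decimal places: ρ_sc(1.684) ≈ 0.17172.


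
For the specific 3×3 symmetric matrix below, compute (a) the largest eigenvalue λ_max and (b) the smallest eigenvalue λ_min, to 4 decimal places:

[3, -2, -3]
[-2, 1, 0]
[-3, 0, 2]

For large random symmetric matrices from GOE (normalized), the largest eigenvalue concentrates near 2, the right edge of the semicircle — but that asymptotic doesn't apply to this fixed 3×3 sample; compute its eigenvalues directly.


Since M is real symmetric, all three eigenvalues are real; they are the roots of det(λI − M) = λ³ − (tr M) λ² + s λ − det M, where s is the sum of the principal 2×2 minors.
tr M = 3 + 1 + 2 = 6.
s = (3·1 − (-2)²) + (3·2 − (-3)²) + (1·2 − 0²) = -1 + (-3) + 2 = -2.
det M (expand along row 1) = 3·2 − (-2)·(-4) + (-3)·3 = -11.
Characteristic polynomial: λ³ − 6λ² − 2λ + 11 = 0.
Substitute λ = y + (tr M)/3 = y + 2.000000 to remove the quadratic term: y³ + p·y + q = 0 with p = s − (tr M)²/3 = -14.000000 and q = −2(tr M)³/27 + (tr M)·s/3 − det M = -9.000000.
Three real roots ⇒ use the trigonometric (Viète) form: r = 2√(−p/3) = 4.320494, φ = arccos(3q/(p·r)) = arccos(0.446378) = 1.108083 rad.
y_k = r·cos(φ/3 − 2πk/3) for k = 0, 1, 2 gives y = 4.029112, -0.663744, -3.365368.
λ_k = y_k + 2.000000 gives λ = 6.0291, 1.3363, -1.3654 (check: the sum is 6.0000 = tr M).

Hence λ_max = 6.0291 and λ_min = -1.3654.


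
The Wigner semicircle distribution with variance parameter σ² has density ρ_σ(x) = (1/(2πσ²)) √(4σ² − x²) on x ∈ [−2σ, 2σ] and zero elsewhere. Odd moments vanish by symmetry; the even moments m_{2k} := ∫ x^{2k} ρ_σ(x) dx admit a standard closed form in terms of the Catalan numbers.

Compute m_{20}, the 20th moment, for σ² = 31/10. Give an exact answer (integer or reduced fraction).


By the scaled semicircle moment identity, m_{2k} = σ^{2k} · C_k with k = 10.
C_10 = (1/(k+1)) · C(2k, k) = (1/11) · C(20, 10) = (1/11) · 184756 = 16796.
σ^{2k} = (σ²)^k = (31/10)^10 = 819628286980801/10000000000.

Therefore m_{20} = σ^{20} · C_10 = (819628286980801/10000000000) · 16796 = 3441619177032383399/2500000000.


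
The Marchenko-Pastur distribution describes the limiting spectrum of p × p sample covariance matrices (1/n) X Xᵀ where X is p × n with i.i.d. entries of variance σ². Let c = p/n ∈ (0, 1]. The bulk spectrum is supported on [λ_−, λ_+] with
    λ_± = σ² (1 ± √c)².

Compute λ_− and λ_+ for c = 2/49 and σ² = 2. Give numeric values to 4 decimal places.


c = 2/49 = 0.040816; √c = 0.202031.
λ_− = σ² (1 − √c)² = 2 · (1 − 0.202031)² = 2 · (0.797969)² = 1.273511.
λ_+ = σ² (1 + √c)² = 2 · (1 + 0.202031)² = 2 · (1.202031)² = 2.889755.

Rounded to 4 decimal places: λ_− ≈ 1.2735, λ_+ ≈ 2.8898.


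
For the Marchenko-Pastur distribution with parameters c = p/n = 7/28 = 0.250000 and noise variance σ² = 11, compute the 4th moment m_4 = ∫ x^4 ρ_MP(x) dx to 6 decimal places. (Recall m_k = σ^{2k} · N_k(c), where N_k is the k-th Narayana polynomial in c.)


E[X⁴] = σ⁸ (1 + 6c + 6c² + c³) (fourth MP moment). With σ² = 11 (so σ⁸ = 14641) and c = 7/28 = 0.250000: E[X⁴] = 14641 · (1 + 6·0.250000 + 6·(0.250000)² + (0.250000)³) = 14641 · 2.890625.

So E[X^4] = 42321.640625.


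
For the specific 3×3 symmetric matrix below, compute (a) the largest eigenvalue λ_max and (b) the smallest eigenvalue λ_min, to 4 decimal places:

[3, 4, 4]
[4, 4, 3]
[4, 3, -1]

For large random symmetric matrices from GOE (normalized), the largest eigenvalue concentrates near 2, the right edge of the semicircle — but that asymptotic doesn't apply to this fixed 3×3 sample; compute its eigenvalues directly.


Since M is real symmetric, all three eigenvalues are real; they are the roots of det(λI − M) = λ³ − (tr M) λ² + s λ − det M, where s is the sum of the principal 2×2 minors.
tr M = 3 + 4 + (-1) = 6.
s = (3·4 − 4²) + (3·(-1) − 4²) + (4·(-1) − 3²) = -4 + (-19) + (-13) = -36.
det M (expand along row 1) = 3·(-13) − 4·(-16) + 4·(-4) = 9.
Characteristic polynomial: λ³ − 6λ² − 36λ − 9 = 0.
Substitute λ = y + (tr M)/3 = y + 2.000000 to remove the quadratic term: y³ + p·y + q = 0 with p = s − (tr M)²/3 = -48.000000 and q = −2(tr M)³/27 + (tr M)·s/3 − det M = -97.000000.
Three real roots ⇒ use the trigonometric (Viète) form: r = 2√(−p/3) = 8.000000, φ = arccos(3q/(p·r)) = arccos(0.757812) = 0.710842 rad.
y_k = r·cos(φ/3 − 2πk/3) for k = 0, 1, 2 gives y = 7.776472, -2.261934, -5.514538.
λ_k = y_k + 2.000000 gives λ = 9.7765, -0.2619, -3.5145 (check: the sum is 6.0000 = tr M).

Hence λ_max = 9.7765 and λ_min = -3.5145.


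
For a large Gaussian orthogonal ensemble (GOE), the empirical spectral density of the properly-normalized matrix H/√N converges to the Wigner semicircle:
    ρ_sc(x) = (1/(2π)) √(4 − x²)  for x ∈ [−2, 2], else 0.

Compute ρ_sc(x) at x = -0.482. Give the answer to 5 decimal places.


ρ_sc(x) = (1/(2π)) √(4 − x²). With x = -0.482:
  4 − x² = 4 − (-0.482)² = 4 − 0.232324 = 3.767676.
  √(4 − x²) = 1.941050.
  1/(2π) = 0.159155.
  ρ_sc(-0.482) = 0.159155 · 1.941050 = 0.308928.

Rounded to 5 decimal places: ρ_sc(-0.482) ≈ 0.30893.


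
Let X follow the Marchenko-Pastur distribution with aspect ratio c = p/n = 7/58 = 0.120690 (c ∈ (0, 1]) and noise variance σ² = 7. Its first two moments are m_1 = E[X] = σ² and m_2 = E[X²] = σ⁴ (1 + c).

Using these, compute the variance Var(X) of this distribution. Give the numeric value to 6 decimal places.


m_1 = E[X] = σ² = 7, so m_1² = 49.
m_2 = E[X²] = σ⁴ (1 + c) = 49 · (1 + 0.120690) = 49 · 1.120690 = 54.913793.
(Note m_2 − m_1² simplifies to c · σ⁴ = 0.120690 · 49.)

Var(X) = m_2 − m_1² = 54.913793 − 49 = 5.913793.


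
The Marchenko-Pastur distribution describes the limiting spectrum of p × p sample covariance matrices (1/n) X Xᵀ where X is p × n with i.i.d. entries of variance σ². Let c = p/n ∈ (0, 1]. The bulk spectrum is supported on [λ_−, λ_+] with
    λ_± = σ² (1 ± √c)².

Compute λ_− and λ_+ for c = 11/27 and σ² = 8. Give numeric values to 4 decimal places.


c = 11/27 = 0.407407; √c = 0.638285.
λ_− = σ² (1 − √c)² = 8 · (1 − 0.638285)² = 8 · (0.361715)² = 1.046703.
λ_+ = σ² (1 + √c)² = 8 · (1 + 0.638285)² = 8 · (1.638285)² = 21.471815.

Rounded to 4 decimal places: λ_− ≈ 1.0467, λ_+ ≈ 21.4718.


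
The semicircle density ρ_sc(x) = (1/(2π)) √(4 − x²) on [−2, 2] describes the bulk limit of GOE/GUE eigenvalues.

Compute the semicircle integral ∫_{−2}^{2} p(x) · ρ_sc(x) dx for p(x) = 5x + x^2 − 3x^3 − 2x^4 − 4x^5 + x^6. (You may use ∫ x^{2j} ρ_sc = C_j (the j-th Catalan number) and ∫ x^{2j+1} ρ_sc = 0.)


Write p(x) = Σ a_i x^i, split into monomials and integrate each against ρ_sc separately.
Using ∫ x^{2j} ρ_sc = C_j = (1/(j+1)) C(2j, j) (Catalan numbers) and ∫ x^{2j+1} ρ_sc = 0 (odd monomials vanish by symmetry):
  i = 1 (odd): ∫ x^1 ρ_sc = 0 (vanishes)
  i = 2 (even): a_2 · C_{1} = 1 · 1 = 1
  i = 3 (odd): ∫ x^3 ρ_sc = 0 (vanishes)
  i = 4 (even): a_4 · C_{2} = -2 · 2 = -4
  i = 5 (odd): ∫ x^5 ρ_sc = 0 (vanishes)
  i = 6 (even): a_6 · C_{3} = 1 · 5 = 5

Summing the contributions: ∫_{−2}^{2} p(x) ρ_sc(x) dx = 1 + (-4) + 5 = 2.


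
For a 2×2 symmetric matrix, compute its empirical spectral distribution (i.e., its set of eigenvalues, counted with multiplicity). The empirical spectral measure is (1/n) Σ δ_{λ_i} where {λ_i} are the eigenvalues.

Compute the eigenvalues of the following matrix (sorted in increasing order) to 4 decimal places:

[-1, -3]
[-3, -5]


Since M is real symmetric, both eigenvalues are real; they are the roots of det(λI − M) = λ² − (tr M) λ + det M.
tr M = -1 + (-5) = -6.
det M = (-1)·(-5) − (-3)² = 5 − 9 = -4.
Characteristic polynomial: λ² + 6λ − 4 = 0.
Discriminant Δ = (tr M)² − 4·det M = 36 − (-16) = 52; √Δ = 7.211103.
λ = (tr M ± √Δ)/2 = (-6 ± 7.211103)/2, giving (tr M − √Δ)/2 = -6.6056 and (tr M + √Δ)/2 = 0.6056.

Eigenvalues sorted in increasing order: [-6.6056, 0.6056].


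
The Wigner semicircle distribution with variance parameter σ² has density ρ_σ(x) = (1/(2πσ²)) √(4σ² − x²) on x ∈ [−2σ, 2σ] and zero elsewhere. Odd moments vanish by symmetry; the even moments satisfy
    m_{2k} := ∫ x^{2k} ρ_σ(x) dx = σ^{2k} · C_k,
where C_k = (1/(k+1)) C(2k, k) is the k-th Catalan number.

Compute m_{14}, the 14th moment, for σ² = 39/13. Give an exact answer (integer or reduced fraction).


By the scaled semicircle moment identity, m_{2k} = σ^{2k} · C_k with k = 7.
C_7 = (1/(k+1)) · C(2k, k) = (1/8) · C(14, 7) = (1/8) · 3432 = 429.
σ^{2k} = (σ²)^k = (39/13)^7 = 2187.

Therefore m_{14} = σ^{14} · C_7 = 2187 · 429 = 938223.


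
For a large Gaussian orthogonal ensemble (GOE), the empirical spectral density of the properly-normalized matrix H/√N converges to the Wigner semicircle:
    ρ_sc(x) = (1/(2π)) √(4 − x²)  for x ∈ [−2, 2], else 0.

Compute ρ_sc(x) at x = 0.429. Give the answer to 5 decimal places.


ρ_sc(x) = (1/(2π)) √(4 − x²). With x = 0.429:
  4 − x² = 4 − (0.429)² = 4 − 0.184041 = 3.815959.
  √(4 − x²) = 1.953448.
  1/(2π) = 0.159155.
  ρ_sc(0.429) = 0.159155 · 1.953448 = 0.310901.

Rounded to 5 decimal places: ρ_sc(0.429) ≈ 0.31090.


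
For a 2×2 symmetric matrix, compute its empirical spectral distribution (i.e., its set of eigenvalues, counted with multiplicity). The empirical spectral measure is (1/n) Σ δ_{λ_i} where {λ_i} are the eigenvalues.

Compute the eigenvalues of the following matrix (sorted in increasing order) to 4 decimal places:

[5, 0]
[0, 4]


Since M is real symmetric, both eigenvalues are real; they are the roots of det(λI − M) = λ² − (tr M) λ + det M.
tr M = 5 + 4 = 9.
det M = 5·4 − 0² = 20 − 0 = 20.
Characteristic polynomial: λ² − 9λ + 20 = 0.
Discriminant Δ = (tr M)² − 4·det M = 81 − 80 = 1; √Δ = 1.000000.
λ = (tr M ± √Δ)/2 = (9 ± 1.000000)/2, giving (tr M − √Δ)/2 = 4.0000 and (tr M + √Δ)/2 = 5.0000.

Eigenvalues sorted in increasing order: [4.0000, 5.0000].


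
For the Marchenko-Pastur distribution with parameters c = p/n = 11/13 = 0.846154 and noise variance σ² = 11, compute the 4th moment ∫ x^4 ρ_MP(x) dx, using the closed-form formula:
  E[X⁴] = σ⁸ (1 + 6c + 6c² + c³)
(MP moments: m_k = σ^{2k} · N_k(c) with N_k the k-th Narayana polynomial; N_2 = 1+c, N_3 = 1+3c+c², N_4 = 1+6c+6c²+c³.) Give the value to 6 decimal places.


E[X⁴] = σ⁸ (1 + 6c + 6c² + c³) (fourth MP moment). With σ² = 11 (so σ⁸ = 14641) and c = 11/13 = 0.846154: E[X⁴] = 14641 · (1 + 6·0.846154 + 6·(0.846154)² + (0.846154)³) = 14641 · 10.978607.

So E[X^4] = 160737.787893.


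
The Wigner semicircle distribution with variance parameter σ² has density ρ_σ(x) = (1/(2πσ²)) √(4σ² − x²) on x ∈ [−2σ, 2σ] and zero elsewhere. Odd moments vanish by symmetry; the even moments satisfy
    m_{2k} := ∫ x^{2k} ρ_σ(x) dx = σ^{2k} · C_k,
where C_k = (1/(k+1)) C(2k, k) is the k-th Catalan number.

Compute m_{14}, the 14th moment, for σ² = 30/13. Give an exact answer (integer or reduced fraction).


By the scaled semicircle moment identity, m_{2k} = σ^{2k} · C_k with k = 7.
C_7 = (1/(k+1)) · C(2k, k) = (1/8) · C(14, 7) = (1/8) · 3432 = 429.
σ^{2k} = (σ²)^k = (30/13)^7 = 21870000000/62748517.

Therefore m_{14} = σ^{14} · C_7 = (21870000000/62748517) · 429 = 721710000000/4826809.


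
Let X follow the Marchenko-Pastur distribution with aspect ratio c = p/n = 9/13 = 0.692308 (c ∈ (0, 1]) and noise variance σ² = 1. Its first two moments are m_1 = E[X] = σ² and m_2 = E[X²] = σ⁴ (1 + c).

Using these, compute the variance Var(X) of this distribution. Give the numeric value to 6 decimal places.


m_1 = E[X] = σ² = 1, so m_1² = 1.
m_2 = E[X²] = σ⁴ (1 + c) = 1 · (1 + 0.692308) = 1 · 1.692308 = 1.692308.
(Note m_2 − m_1² simplifies to c · σ⁴ = 0.692308 · 1.)

Var(X) = m_2 − m_1² = 1.692308 − 1 = 0.692308.


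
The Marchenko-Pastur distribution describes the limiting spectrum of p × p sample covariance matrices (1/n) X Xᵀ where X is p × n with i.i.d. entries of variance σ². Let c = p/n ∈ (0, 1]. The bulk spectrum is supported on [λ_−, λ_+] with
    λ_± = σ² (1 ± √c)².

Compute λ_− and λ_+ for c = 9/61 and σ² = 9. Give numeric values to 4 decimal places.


c = 9/61 = 0.147541; √c = 0.384111.
λ_− = σ² (1 − √c)² = 9 · (1 − 0.384111)² = 9 · (0.615889)² = 3.413877.
λ_+ = σ² (1 + √c)² = 9 · (1 + 0.384111)² = 9 · (1.384111)² = 17.241860.

Rounded to 4 decimal places: λ_− ≈ 3.4139, λ_+ ≈ 17.2419.


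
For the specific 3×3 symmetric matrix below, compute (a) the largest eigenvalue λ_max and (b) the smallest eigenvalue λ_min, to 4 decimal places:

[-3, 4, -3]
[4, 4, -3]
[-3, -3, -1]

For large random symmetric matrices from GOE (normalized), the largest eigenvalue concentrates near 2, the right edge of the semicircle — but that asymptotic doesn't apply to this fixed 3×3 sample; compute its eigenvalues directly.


Since M is real symmetric, all three eigenvalues are real; they are the roots of det(λI − M) = λ³ − (tr M) λ² + s λ − det M, where s is the sum of the principal 2×2 minors.
tr M = -3 + 4 + (-1) = 0.
s = ((-3)·4 − 4²) + ((-3)·(-1) − (-3)²) + (4·(-1) − (-3)²) = -28 + (-6) + (-13) = -47.
det M (expand along row 1) = (-3)·(-13) − 4·(-13) + (-3)·0 = 91.
Characteristic polynomial: λ³ − 47λ − 91 = 0.
Substitute λ = y + (tr M)/3 = y + 0.000000 to remove the quadratic term: y³ + p·y + q = 0 with p = s − (tr M)²/3 = -47.000000 and q = −2(tr M)³/27 + (tr M)·s/3 − det M = -91.000000.
Three real roots ⇒ use the trigonometric (Viète) form: r = 2√(−p/3) = 7.916228, φ = arccos(3q/(p·r)) = arccos(0.733747) = 0.746975 rad.
y_k = r·cos(φ/3 − 2πk/3) for k = 0, 1, 2 gives y = 7.672102, -2.146633, -5.525469.
λ_k = y_k + 0.000000 gives λ = 7.6721, -2.1466, -5.5255 (check: the sum is 0.0000 = tr M).

Hence λ_max = 7.6721 and λ_min = -5.5255.


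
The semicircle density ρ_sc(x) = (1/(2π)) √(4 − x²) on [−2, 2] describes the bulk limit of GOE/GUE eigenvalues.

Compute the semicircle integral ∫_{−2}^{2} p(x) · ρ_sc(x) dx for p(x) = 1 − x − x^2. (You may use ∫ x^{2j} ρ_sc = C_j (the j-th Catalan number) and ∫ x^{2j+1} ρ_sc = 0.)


Write p(x) = Σ a_i x^i, split into monomials and integrate each against ρ_sc separately.
Using ∫ x^{2j} ρ_sc = C_j = (1/(j+1)) C(2j, j) (Catalan numbers) and ∫ x^{2j+1} ρ_sc = 0 (odd monomials vanish by symmetry):
  i = 0 (even): a_0 · C_{0} = 1 · 1 = 1
  i = 1 (odd): ∫ x^1 ρ_sc = 0 (vanishes)
  i = 2 (even): a_2 · C_{1} = -1 · 1 = -1

Summing the contributions: ∫_{−2}^{2} p(x) ρ_sc(x) dx = 1 + (-1) = 0.


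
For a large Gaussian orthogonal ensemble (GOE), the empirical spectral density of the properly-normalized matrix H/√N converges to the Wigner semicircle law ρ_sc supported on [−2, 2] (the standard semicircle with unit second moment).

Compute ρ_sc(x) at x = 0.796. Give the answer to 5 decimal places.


ρ_sc(x) = (1/(2π)) √(4 − x²). With x = 0.796:
  4 − x² = 4 − (0.796)² = 4 − 0.633616 = 3.366384.
  √(4 − x²) = 1.834771.
  1/(2π) = 0.159155.
  ρ_sc(0.796) = 0.159155 · 1.834771 = 0.292013.

Rounded to 5 decimal places: ρ_sc(0.796) ≈ 0.29201.


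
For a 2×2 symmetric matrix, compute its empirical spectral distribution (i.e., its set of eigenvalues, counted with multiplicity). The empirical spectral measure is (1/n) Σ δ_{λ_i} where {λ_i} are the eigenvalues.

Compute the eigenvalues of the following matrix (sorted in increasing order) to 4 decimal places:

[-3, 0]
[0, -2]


Since M is real symmetric, both eigenvalues are real; they are the roots of det(λI − M) = λ² − (tr M) λ + det M.
tr M = -3 + (-2) = -5.
det M = (-3)·(-2) − 0² = 6 − 0 = 6.
Characteristic polynomial: λ² + 5λ + 6 = 0.
Discriminant Δ = (tr M)² − 4·det M = 25 − 24 = 1; √Δ = 1.000000.
λ = (tr M ± √Δ)/2 = (-5 ± 1.000000)/2, giving (tr M − √Δ)/2 = -3.0000 and (tr M + √Δ)/2 = -2.0000.

Eigenvalues sorted in increasing order: [-3.0000, -2.0000].


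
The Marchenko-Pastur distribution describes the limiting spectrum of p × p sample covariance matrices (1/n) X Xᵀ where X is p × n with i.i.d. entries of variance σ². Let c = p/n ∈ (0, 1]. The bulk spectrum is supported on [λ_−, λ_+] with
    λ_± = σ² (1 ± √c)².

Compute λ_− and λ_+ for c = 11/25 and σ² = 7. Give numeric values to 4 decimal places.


c = 11/25 = 0.440000; √c = 0.663325.
λ_− = σ² (1 − √c)² = 7 · (1 − 0.663325)² = 7 · (0.336675)² = 0.793451.
λ_+ = σ² (1 + √c)² = 7 · (1 + 0.663325)² = 7 · (1.663325)² = 19.366549.

Rounded to 4 decimal places: λ_− ≈ 0.7935, λ_+ ≈ 19.3665.


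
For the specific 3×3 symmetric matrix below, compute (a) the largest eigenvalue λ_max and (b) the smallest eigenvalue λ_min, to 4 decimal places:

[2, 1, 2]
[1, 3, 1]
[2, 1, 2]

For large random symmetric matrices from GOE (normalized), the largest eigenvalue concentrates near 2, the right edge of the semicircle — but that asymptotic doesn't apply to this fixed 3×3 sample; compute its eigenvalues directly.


Since M is real symmetric, all three eigenvalues are real; they are the roots of det(λI − M) = λ³ − (tr M) λ² + s λ − det M, where s is the sum of the principal 2×2 minors.
tr M = 2 + 3 + 2 = 7.
s = (2·3 − 1²) + (2·2 − 2²) + (3·2 − 1²) = 5 + 0 + 5 = 10.
det M (expand along row 1) = 2·5 − 1·0 + 2·(-5) = 0.
Characteristic polynomial: λ³ − 7λ² + 10λ = 0.
Substitute λ = y + (tr M)/3 = y + 2.333333 to remove the quadratic term: y³ + p·y + q = 0 with p = s − (tr M)²/3 = -6.333333 and q = −2(tr M)³/27 + (tr M)·s/3 − det M = -2.074074.
Three real roots ⇒ use the trigonometric (Viète) form: r = 2√(−p/3) = 2.905933, φ = arccos(3q/(p·r)) = arccos(0.338086) = 1.225914 rad.
y_k = r·cos(φ/3 − 2πk/3) for k = 0, 1, 2 gives y = 2.666667, -0.333333, -2.333333.
λ_k = y_k + 2.333333 gives λ = 5.0000, 2.0000, 0.0000 (check: the sum is 7.0000 = tr M).

Hence λ_max = 5.0000 and λ_min = 0.0000.


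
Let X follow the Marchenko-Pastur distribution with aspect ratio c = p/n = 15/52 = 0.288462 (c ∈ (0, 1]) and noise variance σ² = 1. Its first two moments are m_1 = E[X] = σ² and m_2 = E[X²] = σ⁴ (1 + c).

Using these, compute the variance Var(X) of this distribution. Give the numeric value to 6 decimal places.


m_1 = E[X] = σ² = 1, so m_1² = 1.
m_2 = E[X²] = σ⁴ (1 + c) = 1 · (1 + 0.288462) = 1 · 1.288462 = 1.288462.
(Note m_2 − m_1² simplifies to c · σ⁴ = 0.288462 · 1.)

Var(X) = m_2 − m_1² = 1.288462 − 1 = 0.288462.


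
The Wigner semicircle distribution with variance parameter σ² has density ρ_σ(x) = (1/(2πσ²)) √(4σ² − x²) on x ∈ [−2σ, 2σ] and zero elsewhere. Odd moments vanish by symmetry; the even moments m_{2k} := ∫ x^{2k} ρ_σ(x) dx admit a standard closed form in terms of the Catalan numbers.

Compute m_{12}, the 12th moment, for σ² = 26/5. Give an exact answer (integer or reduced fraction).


By the scaled semicircle moment identity, m_{2k} = σ^{2k} · C_k with k = 6.
C_6 = (1/(k+1)) · C(2k, k) = (1/7) · C(12, 6) = (1/7) · 924 = 132.
σ^{2k} = (σ²)^k = (26/5)^6 = 308915776/15625.

Therefore m_{12} = σ^{12} · C_6 = (308915776/15625) · 132 = 40776882432/15625.


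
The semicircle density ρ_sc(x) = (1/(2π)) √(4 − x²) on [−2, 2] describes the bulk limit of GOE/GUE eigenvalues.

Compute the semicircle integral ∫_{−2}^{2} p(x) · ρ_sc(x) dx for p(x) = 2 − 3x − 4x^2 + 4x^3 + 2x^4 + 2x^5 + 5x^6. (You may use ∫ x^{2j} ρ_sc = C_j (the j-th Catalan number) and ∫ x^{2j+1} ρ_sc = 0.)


Write p(x) = Σ a_i x^i, split into monomials and integrate each against ρ_sc separately.
Using ∫ x^{2j} ρ_sc = C_j = (1/(j+1)) C(2j, j) (Catalan numbers) and ∫ x^{2j+1} ρ_sc = 0 (odd monomials vanish by symmetry):
  i = 0 (even): a_0 · C_{0} = 2 · 1 = 2
  i = 1 (odd): ∫ x^1 ρ_sc = 0 (vanishes)
  i = 2 (even): a_2 · C_{1} = -4 · 1 = -4
  i = 3 (odd): ∫ x^3 ρ_sc = 0 (vanishes)
  i = 4 (even): a_4 · C_{2} = 2 · 2 = 4
  i = 5 (odd): ∫ x^5 ρ_sc = 0 (vanishes)
  i = 6 (even): a_6 · C_{3} = 5 · 5 = 25

Summing the contributions: ∫_{−2}^{2} p(x) ρ_sc(x) dx = 2 + (-4) + 4 + 25 = 27.


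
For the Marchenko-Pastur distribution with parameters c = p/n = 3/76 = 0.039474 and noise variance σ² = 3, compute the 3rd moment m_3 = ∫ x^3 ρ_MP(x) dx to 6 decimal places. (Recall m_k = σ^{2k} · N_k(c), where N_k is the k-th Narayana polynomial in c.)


E[X³] = σ⁶ (1 + 3c + c²) (third MP moment). With σ² = 3 (so σ⁶ = 27) and c = 3/76 = 0.039474: E[X³] = 27 · (1 + 3·0.039474 + (0.039474)²) = 27 · 1.119979.

So E[X^3] = 30.239439.


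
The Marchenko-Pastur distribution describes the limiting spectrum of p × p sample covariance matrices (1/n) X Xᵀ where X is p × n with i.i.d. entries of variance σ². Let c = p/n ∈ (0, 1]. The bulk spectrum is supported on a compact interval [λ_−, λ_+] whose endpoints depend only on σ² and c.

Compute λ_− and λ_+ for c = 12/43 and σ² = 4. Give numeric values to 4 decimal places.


c = 12/43 = 0.279070; √c = 0.528271.
λ_− = σ² (1 − √c)² = 4 · (1 − 0.528271)² = 4 · (0.471729)² = 0.890115.
λ_+ = σ² (1 + √c)² = 4 · (1 + 0.528271)² = 4 · (1.528271)² = 9.342443.

Rounded to 4 decimal places: λ_− ≈ 0.8901, λ_+ ≈ 9.3424.


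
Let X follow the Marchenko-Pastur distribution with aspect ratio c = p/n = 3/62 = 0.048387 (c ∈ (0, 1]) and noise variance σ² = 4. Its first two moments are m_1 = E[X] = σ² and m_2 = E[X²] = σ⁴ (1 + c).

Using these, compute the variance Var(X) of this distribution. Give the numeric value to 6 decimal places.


m_1 = E[X] = σ² = 4, so m_1² = 16.
m_2 = E[X²] = σ⁴ (1 + c) = 16 · (1 + 0.048387) = 16 · 1.048387 = 16.774194.
(Note m_2 − m_1² simplifies to c · σ⁴ = 0.048387 · 16.)

Var(X) = m_2 − m_1² = 16.774194 − 16 = 0.774194.


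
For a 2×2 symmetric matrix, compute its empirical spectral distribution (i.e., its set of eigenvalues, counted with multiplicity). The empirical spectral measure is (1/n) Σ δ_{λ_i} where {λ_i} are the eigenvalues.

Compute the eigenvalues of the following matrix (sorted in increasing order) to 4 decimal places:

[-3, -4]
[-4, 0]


Since M is real symmetric, both eigenvalues are real; they are the roots of det(λI − M) = λ² − (tr M) λ + det M.
tr M = -3 + 0 = -3.
det M = (-3)·0 − (-4)² = 0 − 16 = -16.
Characteristic polynomial: λ² + 3λ − 16 = 0.
Discriminant Δ = (tr M)² − 4·det M = 9 − (-64) = 73; √Δ = 8.544004.
λ = (tr M ± √Δ)/2 = (-3 ± 8.544004)/2, giving (tr M − √Δ)/2 = -5.7720 and (tr M + √Δ)/2 = 2.7720.

Eigenvalues sorted in increasing order: [-5.7720, 2.7720].


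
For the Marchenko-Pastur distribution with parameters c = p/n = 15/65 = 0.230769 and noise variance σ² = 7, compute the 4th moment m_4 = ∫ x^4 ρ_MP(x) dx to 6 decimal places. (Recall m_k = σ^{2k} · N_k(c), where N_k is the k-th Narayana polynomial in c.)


E[X⁴] = σ⁸ (1 + 6c + 6c² + c³) (fourth MP moment). With σ² = 7 (so σ⁸ = 2401) and c = 15/65 = 0.230769: E[X⁴] = 2401 · (1 + 6·0.230769 + 6·(0.230769)² + (0.230769)³) = 2401 · 2.716431.

So E[X^4] = 6522.152025.


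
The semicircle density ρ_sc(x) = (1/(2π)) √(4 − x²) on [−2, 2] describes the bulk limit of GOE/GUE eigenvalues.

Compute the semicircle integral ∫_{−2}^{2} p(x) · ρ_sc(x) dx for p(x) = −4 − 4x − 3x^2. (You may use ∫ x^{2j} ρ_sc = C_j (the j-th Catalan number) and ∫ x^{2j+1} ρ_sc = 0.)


Write p(x) = Σ a_i x^i, split into monomials and integrate each against ρ_sc separately.
Using ∫ x^{2j} ρ_sc = C_j = (1/(j+1)) C(2j, j) (Catalan numbers) and ∫ x^{2j+1} ρ_sc = 0 (odd monomials vanish by symmetry):
  i = 0 (even): a_0 · C_{0} = -4 · 1 = -4
  i = 1 (odd): ∫ x^1 ρ_sc = 0 (vanishes)
  i = 2 (even): a_2 · C_{1} = -3 · 1 = -3

Summing the contributions: ∫_{−2}^{2} p(x) ρ_sc(x) dx = (-4) + (-3) = -7.
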